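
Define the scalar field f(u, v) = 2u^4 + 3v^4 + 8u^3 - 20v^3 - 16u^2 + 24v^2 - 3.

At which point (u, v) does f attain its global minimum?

(-4, 4)

f(u,v) separates as P(u) + Q(v) − 3, so its minimum is min P + min Q − 3.
P'(u) = 8u(u - 1)(u + 4) vanishes at u ∈ {-4, 0, 1}; Q'(v) = 12v(v - 4)(v - 1) vanishes at v ∈ {0, 1, 4}.
Local minima of P (where P''>0): P(-4)=-256, P(1)=-6. Local minima of Q: Q(0)=0, Q(4)=-128.
So the global minimum of f is P(-4) + Q(4) − 3 = -256 − 128 − 3 = -387, attained at (-4, 4).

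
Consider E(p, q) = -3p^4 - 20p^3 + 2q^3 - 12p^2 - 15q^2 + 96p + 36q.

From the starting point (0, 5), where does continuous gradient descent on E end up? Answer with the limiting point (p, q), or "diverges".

(-2, 3)

E is separable, so gradient descent decouples: p follows -∂E/∂p, q follows -∂E/∂q.
∂E/∂p = -12(p - 1)(p + 2)(p + 4); at p=0 this is 96, so p decreases.
∂E/∂q = 6(q - 3)(q - 2); at q=5 this is 36, so q decreases.
p converges to its nearest critical value -2 (a local min of the p-part); q converges to 3. The iterate converges to (-2, 3).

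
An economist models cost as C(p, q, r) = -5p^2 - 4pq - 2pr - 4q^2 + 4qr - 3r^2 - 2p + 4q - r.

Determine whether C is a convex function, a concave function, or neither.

concave

C is quadratic, so its Hessian is the constant matrix H = [[-10, -4, -2], [-4, -8, 4], [-2, 4, -6]].
Leading principal minors: -10, 64, -128.
Signs alternate −, +, − ⇒ H ≺ 0 ⇒ concave.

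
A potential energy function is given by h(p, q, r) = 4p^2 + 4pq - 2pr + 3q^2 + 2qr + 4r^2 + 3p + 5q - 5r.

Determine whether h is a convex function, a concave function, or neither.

h is quadratic, so its Hessian is the constant matrix H = [[8, 4, -2], [4, 6, 2], [-2, 2, 8]].
Leading principal minors: 8, 32, 168.
All positive ⇒ H ≻ 0 ⇒ convex.

convex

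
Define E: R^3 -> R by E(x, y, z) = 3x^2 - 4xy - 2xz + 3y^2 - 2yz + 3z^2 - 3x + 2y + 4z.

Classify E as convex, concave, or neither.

convex

E is quadratic, so its Hessian is the constant matrix H = [[6, -4, -2], [-4, 6, -2], [-2, -2, 6]].
Leading principal minors: 6, 20, 40.
All positive ⇒ H ≻ 0 ⇒ convex.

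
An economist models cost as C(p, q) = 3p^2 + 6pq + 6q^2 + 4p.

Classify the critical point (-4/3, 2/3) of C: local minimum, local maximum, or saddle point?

The Hessian of C is constant: H = [[6, 6], [6, 12]].
det(H) = 6·12 − 6² = 36.
det(H) > 0 and tr(H) = 18 > 0, so H is positive definite and the point is a local minimum.

local minimum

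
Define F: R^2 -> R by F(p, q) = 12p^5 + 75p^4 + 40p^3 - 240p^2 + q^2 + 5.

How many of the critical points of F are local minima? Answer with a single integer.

2

F separates as a function of p plus a function of q, so ∇F=0 decouples.
∂F/∂p = 60p(p - 1)(p + 2)(p + 4) = 0 at p ∈ {-4, -2, 0, 1}; ∂F/∂q = 2q = 0 at q ∈ {0}.
The Hessian is diagonal: diag(F_pp, F_qq). Second derivatives: F_pp(-4)=-2400, F_pp(-2)=720, F_pp(0)=-480, F_pp(1)=900; F_qq(0)=2.
Local minima occur where both diagonal entries positive: (-2, 0), (1, 0). Count: 2.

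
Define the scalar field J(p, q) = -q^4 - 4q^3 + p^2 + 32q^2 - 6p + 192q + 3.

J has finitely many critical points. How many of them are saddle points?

J separates as a function of p plus a function of q, so ∇J=0 decouples.
∂J/∂p = 2(p - 3) = 0 at p ∈ {3}; ∂J/∂q = -4(q - 4)(q + 3)(q + 4) = 0 at q ∈ {-4, -3, 4}.
The Hessian is diagonal: diag(J_pp, J_qq). Second derivatives: J_pp(3)=2; J_qq(-4)=-32, J_qq(-3)=28, J_qq(4)=-224.
Saddle points occur where the two diagonal entries have opposite signs: (3, -4), (3, 4). Count: 2.

2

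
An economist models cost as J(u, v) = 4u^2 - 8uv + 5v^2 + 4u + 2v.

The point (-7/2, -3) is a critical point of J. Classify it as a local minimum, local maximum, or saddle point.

local minimum

The Hessian of J is constant: H = [[8, -8], [-8, 10]].
det(H) = 8·10 − (-8)² = 16.
det(H) > 0 and tr(H) = 18 > 0, so H is positive definite and the point is a local minimum.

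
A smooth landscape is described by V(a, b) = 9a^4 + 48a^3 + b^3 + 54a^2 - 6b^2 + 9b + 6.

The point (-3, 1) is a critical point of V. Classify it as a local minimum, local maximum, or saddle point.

The mixed partial ∂²V/∂a∂b is 0, so the Hessian at any point is diag(V_aa, V_bb) = diag(36(3a^2 + 8a + 3), 6(b - 2)).
At (-3, 1): H = diag(216, -6).
The eigenvalues have opposite signs, so H is indefinite: a saddle point.

saddle point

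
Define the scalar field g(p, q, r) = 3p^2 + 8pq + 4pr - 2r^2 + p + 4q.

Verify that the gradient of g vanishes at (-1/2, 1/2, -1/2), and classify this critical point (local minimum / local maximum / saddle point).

saddle point

∇g = (6p + 8q + 4r + 1, 8p + 4, 4p - 4r); substituting (-1/2, 1/2, -1/2) gives ∇g = (0, 0, 0), so (-1/2, 1/2, -1/2) is indeed a critical point.
The Hessian is constant: H = [[6, 8, 4], [8, 0, 0], [4, 0, -4]].
Leading principal minors: Δ₁ = 6, Δ₂ = -64, Δ₃ = 256.
The minors fit neither the all-positive nor the alternating-sign pattern, so H is indefinite: a saddle point.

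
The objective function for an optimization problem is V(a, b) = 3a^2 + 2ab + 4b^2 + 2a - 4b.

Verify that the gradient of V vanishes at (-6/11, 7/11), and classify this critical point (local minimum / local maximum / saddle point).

∇V = (6a + 2b + 2, 2a + 8b - 4); substituting (-6/11, 7/11) gives ∇V = (0, 0), so (-6/11, 7/11) is indeed a critical point.
The Hessian of V is constant: H = [[6, 2], [2, 8]].
det(H) = 6·8 − 2² = 44.
det(H) > 0 and tr(H) = 14 > 0, so H is positive definite and the point is a local minimum.

local minimum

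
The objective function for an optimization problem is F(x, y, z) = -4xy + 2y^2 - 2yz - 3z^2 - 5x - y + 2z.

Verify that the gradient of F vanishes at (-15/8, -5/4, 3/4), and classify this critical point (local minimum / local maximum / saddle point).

saddle point

∇F = (-4y - 5, -4x + 4y - 2z - 1, -2y - 6z + 2); substituting (-15/8, -5/4, 3/4) gives ∇F = (0, 0, 0), so (-15/8, -5/4, 3/4) is indeed a critical point.
The Hessian is constant: H = [[0, -4, 0], [-4, 4, -2], [0, -2, -6]].
Leading principal minors: Δ₁ = 0, Δ₂ = -16, Δ₃ = 96.
The minors fit neither the all-positive nor the alternating-sign pattern, so H is indefinite: a saddle point.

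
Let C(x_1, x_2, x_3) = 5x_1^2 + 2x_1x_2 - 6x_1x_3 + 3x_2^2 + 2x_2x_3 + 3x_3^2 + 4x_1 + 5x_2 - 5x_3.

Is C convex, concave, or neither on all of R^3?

C is quadratic, so its Hessian is the constant matrix H = [[10, 2, -6], [2, 6, 2], [-6, 2, 6]].
Leading principal minors: 10, 56, 32.
All positive ⇒ H ≻ 0 ⇒ convex.

convex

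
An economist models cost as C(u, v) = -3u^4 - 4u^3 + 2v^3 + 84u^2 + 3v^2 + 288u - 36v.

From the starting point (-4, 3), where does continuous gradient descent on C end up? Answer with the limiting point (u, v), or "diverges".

C is separable, so gradient descent decouples: u follows -∂C/∂u, v follows -∂C/∂v.
∂C/∂u = -12(u - 4)(u + 2)(u + 3); at u=-4 this is 192, so u decreases.
∂C/∂v = 6(v - 2)(v + 3); at v=3 this is 36, so v decreases.
The u-coordinate has no critical point in that direction and runs off to infinity.

diverges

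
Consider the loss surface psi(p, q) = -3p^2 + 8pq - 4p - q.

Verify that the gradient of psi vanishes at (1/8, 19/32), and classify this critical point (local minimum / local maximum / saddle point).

∇psi = (-6p + 8q - 4, 8p - 1); substituting (1/8, 19/32) gives ∇psi = (0, 0), so (1/8, 19/32) is indeed a critical point.
The Hessian of psi is constant: H = [[-6, 8], [8, 0]].
det(H) = (-6)·0 − 8² = -64.
Since det(H) < 0, H is indefinite and the critical point is a saddle point.

saddle point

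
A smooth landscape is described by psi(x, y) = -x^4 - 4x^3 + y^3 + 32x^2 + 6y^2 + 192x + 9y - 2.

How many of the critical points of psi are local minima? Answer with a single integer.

1

psi separates as a function of x plus a function of y, so ∇psi=0 decouples.
∂psi/∂x = -4(x - 4)(x + 3)(x + 4) = 0 at x ∈ {-4, -3, 4}; ∂psi/∂y = 3(y + 1)(y + 3) = 0 at y ∈ {-3, -1}.
The Hessian is diagonal: diag(psi_xx, psi_yy). Second derivatives: psi_xx(-4)=-32, psi_xx(-3)=28, psi_xx(4)=-224; psi_yy(-3)=-6, psi_yy(-1)=6.
Local minima occur where both diagonal entries positive: (-3, -1). Count: 1.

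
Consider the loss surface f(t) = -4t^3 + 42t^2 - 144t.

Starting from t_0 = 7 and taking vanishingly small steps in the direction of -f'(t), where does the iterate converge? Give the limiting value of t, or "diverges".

diverges

f'(t) = -12(t - 4)(t - 3), so f'(7) = -144.
Gradient descent moves in the -f' direction, i.e. t is increasing.
There is no critical point above t=7, and f' keeps the same sign, so the iterate runs off to +∞.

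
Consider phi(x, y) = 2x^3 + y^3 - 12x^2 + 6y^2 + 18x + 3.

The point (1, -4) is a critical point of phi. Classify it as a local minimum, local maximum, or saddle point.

The mixed partial ∂²phi/∂x∂y is 0, so the Hessian at any point is diag(phi_xx, phi_yy) = diag(12(x - 2), 6(y + 2)).
At (1, -4): H = diag(-12, -12).
Both eigenvalues are negative, so H is negative definite: a local maximum.

local maximum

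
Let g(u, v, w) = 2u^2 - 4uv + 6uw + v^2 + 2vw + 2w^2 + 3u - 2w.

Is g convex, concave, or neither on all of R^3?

g is quadratic, so its Hessian is the constant matrix H = [[4, -4, 6], [-4, 2, 2], [6, 2, 4]].
Leading principal minors: 4, -8, -216.
Neither pattern holds ⇒ H is indefinite ⇒ neither convex nor concave.

neither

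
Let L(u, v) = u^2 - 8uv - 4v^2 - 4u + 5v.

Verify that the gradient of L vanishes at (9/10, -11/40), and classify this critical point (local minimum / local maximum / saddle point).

∇L = (2u - 8v - 4, -8u - 8v + 5); substituting (9/10, -11/40) gives ∇L = (0, 0), so (9/10, -11/40) is indeed a critical point.
The Hessian of L is constant: H = [[2, -8], [-8, -8]].
det(H) = 2·(-8) − (-8)² = -80.
Since det(H) < 0, H is indefinite and the critical point is a saddle point.

saddle point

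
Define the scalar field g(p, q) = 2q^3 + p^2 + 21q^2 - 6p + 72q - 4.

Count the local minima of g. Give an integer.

1

g separates as a function of p plus a function of q, so ∇g=0 decouples.
∂g/∂p = 2(p - 3) = 0 at p ∈ {3}; ∂g/∂q = 6(q + 3)(q + 4) = 0 at q ∈ {-4, -3}.
The Hessian is diagonal: diag(g_pp, g_qq). Second derivatives: g_pp(3)=2; g_qq(-4)=-6, g_qq(-3)=6.
Local minima occur where both diagonal entries positive: (3, -3). Count: 1.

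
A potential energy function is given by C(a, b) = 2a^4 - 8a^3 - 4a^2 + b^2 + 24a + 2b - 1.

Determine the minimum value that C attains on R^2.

-20

C(a,b) separates as P(a) + Q(b) − 1, so its minimum is min P + min Q − 1.
P'(a) = 8(a - 3)(a - 1)(a + 1) vanishes at a ∈ {-1, 1, 3}; Q'(b) = 2b + 2 vanishes at b ∈ {-1}.
Local minima of P (where P''>0): P(-1)=-18, P(3)=-18. Local minima of Q: Q(-1)=-1.
So the global minimum of C is P(-1) + Q(-1) − 1 = -18 − 1 − 1 = -20, attained at (-1, -1).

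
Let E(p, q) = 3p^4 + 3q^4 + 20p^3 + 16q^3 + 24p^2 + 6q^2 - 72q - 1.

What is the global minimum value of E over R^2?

E(p,q) separates as A(p) + B(q) − 1, so its minimum is min A + min B − 1.
A'(p) = 12p(p + 1)(p + 4) vanishes at p ∈ {-4, -1, 0}; B'(q) = 12(q - 1)(q + 2)(q + 3) vanishes at q ∈ {-3, -2, 1}.
Local minima of A (where A''>0): A(-4)=-128, A(0)=0. Local minima of B: B(-3)=81, B(1)=-47.
So the global minimum of E is A(-4) + B(1) − 1 = -128 − 47 − 1 = -176, attained at (-4, 1).

-176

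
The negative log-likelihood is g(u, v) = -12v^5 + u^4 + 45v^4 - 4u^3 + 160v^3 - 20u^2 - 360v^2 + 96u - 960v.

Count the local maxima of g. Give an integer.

2

g separates as a function of u plus a function of v, so ∇g=0 decouples.
∂g/∂u = 4(u - 4)(u - 2)(u + 3) = 0 at u ∈ {-3, 2, 4}; ∂g/∂v = -60(v - 4)(v - 2)(v + 1)(v + 2) = 0 at v ∈ {-2, -1, 2, 4}.
The Hessian is diagonal: diag(g_uu, g_vv). Second derivatives: g_uu(-3)=140, g_uu(2)=-40, g_uu(4)=56; g_vv(-2)=1440, g_vv(-1)=-900, g_vv(2)=1440, g_vv(4)=-3600.
Local maxima occur where both diagonal entries negative: (2, -1), (2, 4). Count: 2.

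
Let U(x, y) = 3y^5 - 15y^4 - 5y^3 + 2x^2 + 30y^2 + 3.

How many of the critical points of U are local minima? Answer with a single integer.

2

U separates as a function of x plus a function of y, so ∇U=0 decouples.
∂U/∂x = 4x = 0 at x ∈ {0}; ∂U/∂y = 15y(y - 4)(y - 1)(y + 1) = 0 at y ∈ {-1, 0, 1, 4}.
The Hessian is diagonal: diag(U_xx, U_yy). Second derivatives: U_xx(0)=4; U_yy(-1)=-150, U_yy(0)=60, U_yy(1)=-90, U_yy(4)=900.
Local minima occur where both diagonal entries positive: (0, 0), (0, 4). Count: 2.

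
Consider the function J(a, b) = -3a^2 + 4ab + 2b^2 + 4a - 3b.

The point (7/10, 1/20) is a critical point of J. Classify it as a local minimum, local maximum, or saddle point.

saddle point

The Hessian of J is constant: H = [[-6, 4], [4, 4]].
det(H) = (-6)·4 − 4² = -40.
Since det(H) < 0, H is indefinite and the critical point is a saddle point.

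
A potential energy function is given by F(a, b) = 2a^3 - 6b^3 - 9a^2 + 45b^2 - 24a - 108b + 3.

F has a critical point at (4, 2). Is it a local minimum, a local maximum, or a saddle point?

The mixed partial ∂²F/∂a∂b is 0, so the Hessian at any point is diag(F_aa, F_bb) = diag(6(2a - 3), 18(-2b + 5)).
At (4, 2): H = diag(30, 18).
Both eigenvalues are positive, so H is positive definite: a local minimum.

local minimum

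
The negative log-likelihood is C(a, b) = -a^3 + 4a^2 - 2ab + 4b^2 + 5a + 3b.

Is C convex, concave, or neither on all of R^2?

The term -a^3 is cubic, so the Hessian is not constant.
∂²C/∂a² = -6a + 8, which takes both signs as a varies (negative for sufficiently large a). A diagonal entry of the Hessian changing sign means the Hessian is neither positive- nor negative-semidefinite on all of R^2.

neither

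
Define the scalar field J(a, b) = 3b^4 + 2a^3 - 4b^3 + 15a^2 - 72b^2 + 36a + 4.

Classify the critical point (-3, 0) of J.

local maximum

The mixed partial ∂²J/∂a∂b is 0, so the Hessian at any point is diag(J_aa, J_bb) = diag(6(2a + 5), 12(3b^2 - 2b - 12)).
At (-3, 0): H = diag(-6, -144).
Both eigenvalues are negative, so H is negative definite: a local maximum.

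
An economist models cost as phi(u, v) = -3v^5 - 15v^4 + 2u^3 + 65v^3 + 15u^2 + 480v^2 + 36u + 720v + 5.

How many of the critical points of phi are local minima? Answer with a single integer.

phi separates as a function of u plus a function of v, so ∇phi=0 decouples.
∂phi/∂u = 6(u + 2)(u + 3) = 0 at u ∈ {-3, -2}; ∂phi/∂v = -15(v - 4)(v + 1)(v + 3)(v + 4) = 0 at v ∈ {-4, -3, -1, 4}.
The Hessian is diagonal: diag(phi_uu, phi_vv). Second derivatives: phi_uu(-3)=-6, phi_uu(-2)=6; phi_vv(-4)=360, phi_vv(-3)=-210, phi_vv(-1)=450, phi_vv(4)=-4200.
Local minima occur where both diagonal entries positive: (-2, -4), (-2, -1). Count: 2.

2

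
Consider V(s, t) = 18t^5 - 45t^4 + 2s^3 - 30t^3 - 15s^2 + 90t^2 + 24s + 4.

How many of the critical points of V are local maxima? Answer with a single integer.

V separates as a function of s plus a function of t, so ∇V=0 decouples.
∂V/∂s = 6(s - 4)(s - 1) = 0 at s ∈ {1, 4}; ∂V/∂t = 90t(t - 2)(t - 1)(t + 1) = 0 at t ∈ {-1, 0, 1, 2}.
The Hessian is diagonal: diag(V_ss, V_tt). Second derivatives: V_ss(1)=-18, V_ss(4)=18; V_tt(-1)=-540, V_tt(0)=180, V_tt(1)=-180, V_tt(2)=540.
Local maxima occur where both diagonal entries negative: (1, -1), (1, 1). Count: 2.

2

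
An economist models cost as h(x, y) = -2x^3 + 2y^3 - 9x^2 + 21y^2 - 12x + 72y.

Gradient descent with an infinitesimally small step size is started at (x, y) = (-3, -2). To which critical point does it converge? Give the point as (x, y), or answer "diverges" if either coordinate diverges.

(-2, -3)

h is separable, so gradient descent decouples: x follows -∂h/∂x, y follows -∂h/∂y.
∂h/∂x = -6(x + 1)(x + 2); at x=-3 this is -12, so x increases.
∂h/∂y = 6(y + 3)(y + 4); at y=-2 this is 12, so y decreases.
x converges to its nearest critical value -2 (a local min of the x-part); y converges to -3. The iterate converges to (-2, -3).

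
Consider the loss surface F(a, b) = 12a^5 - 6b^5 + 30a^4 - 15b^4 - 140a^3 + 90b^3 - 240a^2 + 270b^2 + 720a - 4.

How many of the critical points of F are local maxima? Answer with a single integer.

F separates as a function of a plus a function of b, so ∇F=0 decouples.
∂F/∂a = 60(a - 2)(a - 1)(a + 2)(a + 3) = 0 at a ∈ {-3, -2, 1, 2}; ∂F/∂b = -30b(b - 3)(b + 2)(b + 3) = 0 at b ∈ {-3, -2, 0, 3}.
The Hessian is diagonal: diag(F_aa, F_bb). Second derivatives: F_aa(-3)=-1200, F_aa(-2)=720, F_aa(1)=-720, F_aa(2)=1200; F_bb(-3)=540, F_bb(-2)=-300, F_bb(0)=540, F_bb(3)=-2700.
Local maxima occur where both diagonal entries negative: (-3, -2), (-3, 3), (1, -2), (1, 3). Count: 4.

4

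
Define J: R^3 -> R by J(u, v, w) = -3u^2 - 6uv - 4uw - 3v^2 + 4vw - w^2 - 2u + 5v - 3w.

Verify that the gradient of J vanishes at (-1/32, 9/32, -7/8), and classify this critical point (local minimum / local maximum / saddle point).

saddle point

∇J = (-6u - 6v - 4w - 2, -6u - 6v + 4w + 5, -4u + 4v - 2w - 3); substituting (-1/32, 9/32, -7/8) gives ∇J = (0, 0, 0), so (-1/32, 9/32, -7/8) is indeed a critical point.
The Hessian is constant: H = [[-6, -6, -4], [-6, -6, 4], [-4, 4, -2]].
Leading principal minors: Δ₁ = -6, Δ₂ = 0, Δ₃ = 384.
The minors fit neither the all-positive nor the alternating-sign pattern, so H is indefinite: a saddle point.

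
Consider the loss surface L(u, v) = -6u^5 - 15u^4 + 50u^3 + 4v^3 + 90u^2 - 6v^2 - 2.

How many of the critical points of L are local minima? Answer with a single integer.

L separates as a function of u plus a function of v, so ∇L=0 decouples.
∂L/∂u = -30u(u - 2)(u + 1)(u + 3) = 0 at u ∈ {-3, -1, 0, 2}; ∂L/∂v = 12v(v - 1) = 0 at v ∈ {0, 1}.
The Hessian is diagonal: diag(L_uu, L_vv). Second derivatives: L_uu(-3)=900, L_uu(-1)=-180, L_uu(0)=180, L_uu(2)=-900; L_vv(0)=-12, L_vv(1)=12.
Local minima occur where both diagonal entries positive: (-3, 1), (0, 1). Count: 2.

2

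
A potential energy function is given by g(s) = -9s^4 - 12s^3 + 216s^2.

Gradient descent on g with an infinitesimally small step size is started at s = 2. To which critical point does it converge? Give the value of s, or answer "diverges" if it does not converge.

0

g'(s) = -36s(s - 3)(s + 4), so g'(2) = 432.
Gradient descent moves in the -g' direction, i.e. s is decreasing.
The nearest critical point in that direction is s = 0, where g'' = 432 > 0 (a local minimum). The iterate converges there.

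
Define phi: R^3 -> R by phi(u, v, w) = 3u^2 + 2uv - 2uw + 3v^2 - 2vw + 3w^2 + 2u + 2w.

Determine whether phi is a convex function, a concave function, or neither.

convex

phi is quadratic, so its Hessian is the constant matrix H = [[6, 2, -2], [2, 6, -2], [-2, -2, 6]].
Leading principal minors: 6, 32, 160.
All positive ⇒ H ≻ 0 ⇒ convex.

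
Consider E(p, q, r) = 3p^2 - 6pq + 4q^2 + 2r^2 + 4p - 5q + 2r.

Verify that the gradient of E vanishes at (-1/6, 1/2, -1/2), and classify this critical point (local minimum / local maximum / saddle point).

∇E = (6p - 6q + 4, -6p + 8q - 5, 4r + 2); substituting (-1/6, 1/2, -1/2) gives ∇E = (0, 0, 0), so (-1/6, 1/2, -1/2) is indeed a critical point.
The Hessian is constant: H = [[6, -6, 0], [-6, 8, 0], [0, 0, 4]].
Leading principal minors: Δ₁ = 6, Δ₂ = 12, Δ₃ = 48.
All leading minors are positive, so H is positive definite: a local minimum.

local minimum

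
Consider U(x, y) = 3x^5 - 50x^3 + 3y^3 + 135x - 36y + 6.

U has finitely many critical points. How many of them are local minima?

2

U separates as a function of x plus a function of y, so ∇U=0 decouples.
∂U/∂x = 15(x - 3)(x - 1)(x + 1)(x + 3) = 0 at x ∈ {-3, -1, 1, 3}; ∂U/∂y = 9(y - 2)(y + 2) = 0 at y ∈ {-2, 2}.
The Hessian is diagonal: diag(U_xx, U_yy). Second derivatives: U_xx(-3)=-720, U_xx(-1)=240, U_xx(1)=-240, U_xx(3)=720; U_yy(-2)=-36, U_yy(2)=36.
Local minima occur where both diagonal entries positive: (-1, 2), (3, 2). Count: 2.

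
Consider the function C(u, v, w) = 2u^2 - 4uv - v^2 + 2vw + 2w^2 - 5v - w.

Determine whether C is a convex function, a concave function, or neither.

neither

C is quadratic, so its Hessian is the constant matrix H = [[4, -4, 0], [-4, -2, 2], [0, 2, 4]].
Leading principal minors: 4, -24, -112.
Neither pattern holds ⇒ H is indefinite ⇒ neither convex nor concave.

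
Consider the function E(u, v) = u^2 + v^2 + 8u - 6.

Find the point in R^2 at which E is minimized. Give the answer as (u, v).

(-4, 0)

E(u,v) separates as P(u) + Q(v) − 6, so its minimum is min P + min Q − 6.
P'(u) = 2u + 8 vanishes at u ∈ {-4}; Q'(v) = 2v vanishes at v ∈ {0}.
Local minima of P (where P''>0): P(-4)=-16. Local minima of Q: Q(0)=0.
So the global minimum of E is P(-4) + Q(0) − 6 = -16 + 0 − 6 = -22, attained at (-4, 0).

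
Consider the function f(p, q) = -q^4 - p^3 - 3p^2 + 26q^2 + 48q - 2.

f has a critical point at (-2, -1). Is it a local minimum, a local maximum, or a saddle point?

The mixed partial ∂²f/∂p∂q is 0, so the Hessian at any point is diag(f_pp, f_qq) = diag(-6(p + 1), 4(-3q^2 + 13)).
At (-2, -1): H = diag(6, 40).
Both eigenvalues are positive, so H is positive definite: a local minimum.

local minimum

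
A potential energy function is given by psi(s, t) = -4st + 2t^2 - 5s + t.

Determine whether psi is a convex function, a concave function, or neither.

neither

psi is quadratic, so its Hessian is the constant matrix H = [[0, -4], [-4, 4]].
det(H) = -16, tr(H) = 4.
det(H) < 0, so H is indefinite: neither convex nor concave.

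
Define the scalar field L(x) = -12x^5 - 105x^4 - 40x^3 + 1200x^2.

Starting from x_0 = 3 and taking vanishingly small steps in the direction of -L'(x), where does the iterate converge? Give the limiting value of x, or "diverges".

diverges

L'(x) = -60x(x - 2)(x + 4)(x + 5), so L'(3) = -10080.
Gradient descent moves in the -L' direction, i.e. x is increasing.
There is no critical point above x=3, and L' keeps the same sign, so the iterate runs off to +∞.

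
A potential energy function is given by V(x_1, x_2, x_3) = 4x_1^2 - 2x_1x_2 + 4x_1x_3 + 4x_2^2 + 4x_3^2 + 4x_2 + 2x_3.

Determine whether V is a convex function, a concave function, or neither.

convex

V is quadratic, so its Hessian is the constant matrix H = [[8, -2, 4], [-2, 8, 0], [4, 0, 8]].
Leading principal minors: 8, 60, 352.
All positive ⇒ H ≻ 0 ⇒ convex.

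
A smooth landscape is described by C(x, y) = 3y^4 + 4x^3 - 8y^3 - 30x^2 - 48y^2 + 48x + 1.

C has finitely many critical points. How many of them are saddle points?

3

C separates as a function of x plus a function of y, so ∇C=0 decouples.
∂C/∂x = 12(x - 4)(x - 1) = 0 at x ∈ {1, 4}; ∂C/∂y = 12y(y - 4)(y + 2) = 0 at y ∈ {-2, 0, 4}.
The Hessian is diagonal: diag(C_xx, C_yy). Second derivatives: C_xx(1)=-36, C_xx(4)=36; C_yy(-2)=144, C_yy(0)=-96, C_yy(4)=288.
Saddle points occur where the two diagonal entries have opposite signs: (1, -2), (1, 4), (4, 0). Count: 3.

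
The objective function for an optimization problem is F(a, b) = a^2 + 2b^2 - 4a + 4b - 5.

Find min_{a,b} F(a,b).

-11

F(a,b) separates as P(a) + Q(b) − 5, so its minimum is min P + min Q − 5.
P'(a) = 2a - 4 vanishes at a ∈ {2}; Q'(b) = 4b + 4 vanishes at b ∈ {-1}.
Local minima of P (where P''>0): P(2)=-4. Local minima of Q: Q(-1)=-2.
So the global minimum of F is P(2) + Q(-1) − 5 = -4 − 2 − 5 = -11, attained at (2, -1).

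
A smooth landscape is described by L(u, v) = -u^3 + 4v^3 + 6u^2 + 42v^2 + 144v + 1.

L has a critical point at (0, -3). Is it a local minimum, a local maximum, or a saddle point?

local minimum

The mixed partial ∂²L/∂u∂v is 0, so the Hessian at any point is diag(L_uu, L_vv) = diag(6(-u + 2), 12(2v + 7)).
At (0, -3): H = diag(12, 12).
Both eigenvalues are positive, so H is positive definite: a local minimum.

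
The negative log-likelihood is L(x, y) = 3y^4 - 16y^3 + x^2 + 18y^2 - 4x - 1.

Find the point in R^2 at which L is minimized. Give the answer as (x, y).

(2, 3)

L(x,y) separates as P(x) + Q(y) − 1, so its minimum is min P + min Q − 1.
P'(x) = 2x - 4 vanishes at x ∈ {2}; Q'(y) = 12y(y - 3)(y - 1) vanishes at y ∈ {0, 1, 3}.
Local minima of P (where P''>0): P(2)=-4. Local minima of Q: Q(0)=0, Q(3)=-27.
So the global minimum of L is P(2) + Q(3) − 1 = -4 − 27 − 1 = -32, attained at (2, 3).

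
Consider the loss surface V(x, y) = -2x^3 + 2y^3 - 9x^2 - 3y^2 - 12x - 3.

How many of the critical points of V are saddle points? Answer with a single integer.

V separates as a function of x plus a function of y, so ∇V=0 decouples.
∂V/∂x = -6(x + 1)(x + 2) = 0 at x ∈ {-2, -1}; ∂V/∂y = 6y(y - 1) = 0 at y ∈ {0, 1}.
The Hessian is diagonal: diag(V_xx, V_yy). Second derivatives: V_xx(-2)=6, V_xx(-1)=-6; V_yy(0)=-6, V_yy(1)=6.
Saddle points occur where the two diagonal entries have opposite signs: (-2, 0), (-1, 1). Count: 2.

2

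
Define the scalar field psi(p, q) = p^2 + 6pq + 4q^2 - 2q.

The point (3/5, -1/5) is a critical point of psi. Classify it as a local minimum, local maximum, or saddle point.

The Hessian of psi is constant: H = [[2, 6], [6, 8]].
det(H) = 2·8 − 6² = -20.
Since det(H) < 0, H is indefinite and the critical point is a saddle point.

saddle point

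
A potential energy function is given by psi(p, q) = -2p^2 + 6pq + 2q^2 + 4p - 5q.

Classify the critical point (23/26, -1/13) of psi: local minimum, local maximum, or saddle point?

The Hessian of psi is constant: H = [[-4, 6], [6, 4]].
det(H) = (-4)·4 − 6² = -52.
Since det(H) < 0, H is indefinite and the critical point is a saddle point.

saddle point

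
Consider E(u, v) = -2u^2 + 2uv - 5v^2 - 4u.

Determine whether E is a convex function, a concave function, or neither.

E is quadratic, so its Hessian is the constant matrix H = [[-4, 2], [2, -10]].
det(H) = 36, tr(H) = -14.
det(H) > 0 and tr(H) < 0, so H is negative definite everywhere: concave.

concave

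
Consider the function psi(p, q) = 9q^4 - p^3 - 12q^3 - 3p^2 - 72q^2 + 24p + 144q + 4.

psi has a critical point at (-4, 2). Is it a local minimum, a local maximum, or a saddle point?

The mixed partial ∂²psi/∂p∂q is 0, so the Hessian at any point is diag(psi_pp, psi_qq) = diag(-6(p + 1), 36(3q^2 - 2q - 4)).
At (-4, 2): H = diag(18, 144).
Both eigenvalues are positive, so H is positive definite: a local minimum.

local minimum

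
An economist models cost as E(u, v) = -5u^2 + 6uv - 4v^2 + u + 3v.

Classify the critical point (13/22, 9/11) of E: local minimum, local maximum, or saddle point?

local maximum

The Hessian of E is constant: H = [[-10, 6], [6, -8]].
det(H) = (-10)·(-8) − 6² = 44.
det(H) > 0 and tr(H) = -18 < 0, so H is negative definite and the point is a local maximum.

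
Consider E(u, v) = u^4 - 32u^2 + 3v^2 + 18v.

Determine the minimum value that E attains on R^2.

E(u,v) separates as P(u) + Q(v), so its minimum is min P + min Q.
P'(u) = 4u(u - 4)(u + 4) vanishes at u ∈ {-4, 0, 4}; Q'(v) = 6v + 18 vanishes at v ∈ {-3}.
Local minima of P (where P''>0): P(-4)=-256, P(4)=-256. Local minima of Q: Q(-3)=-27.
So the global minimum of E is P(-4) + Q(-3) = -256 − 27 = -283, attained at (-4, -3).

-283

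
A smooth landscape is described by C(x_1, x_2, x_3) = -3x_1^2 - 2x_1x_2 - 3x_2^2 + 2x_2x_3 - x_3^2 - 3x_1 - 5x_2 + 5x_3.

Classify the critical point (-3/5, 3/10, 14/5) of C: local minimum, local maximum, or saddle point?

local maximum

The Hessian is constant: H = [[-6, -2, 0], [-2, -6, 2], [0, 2, -2]].
Leading principal minors: Δ₁ = -6, Δ₂ = 32, Δ₃ = -40.
The minors alternate sign starting negative (−, +, −), so H is negative definite: a local maximum.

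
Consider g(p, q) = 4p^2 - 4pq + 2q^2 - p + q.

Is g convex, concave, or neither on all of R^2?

g is quadratic, so its Hessian is the constant matrix H = [[8, -4], [-4, 4]].
det(H) = 16, tr(H) = 12.
det(H) > 0 and tr(H) > 0, so H is positive definite everywhere: convex.

convex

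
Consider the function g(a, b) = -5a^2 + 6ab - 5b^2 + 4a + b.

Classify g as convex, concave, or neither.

concave

g is quadratic, so its Hessian is the constant matrix H = [[-10, 6], [6, -10]].
det(H) = 64, tr(H) = -20.
det(H) > 0 and tr(H) < 0, so H is negative definite everywhere: concave.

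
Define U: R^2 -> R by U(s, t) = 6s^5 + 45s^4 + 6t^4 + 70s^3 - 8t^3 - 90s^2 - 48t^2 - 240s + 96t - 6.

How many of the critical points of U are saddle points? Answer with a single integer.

U separates as a function of s plus a function of t, so ∇U=0 decouples.
∂U/∂s = 30(s - 1)(s + 1)(s + 2)(s + 4) = 0 at s ∈ {-4, -2, -1, 1}; ∂U/∂t = 24(t - 2)(t - 1)(t + 2) = 0 at t ∈ {-2, 1, 2}.
The Hessian is diagonal: diag(U_ss, U_tt). Second derivatives: U_ss(-4)=-900, U_ss(-2)=180, U_ss(-1)=-180, U_ss(1)=900; U_tt(-2)=288, U_tt(1)=-72, U_tt(2)=96.
Saddle points occur where the two diagonal entries have opposite signs: (-4, -2), (-4, 2), (-2, 1), (-1, -2), (-1, 2), (1, 1). Count: 6.

6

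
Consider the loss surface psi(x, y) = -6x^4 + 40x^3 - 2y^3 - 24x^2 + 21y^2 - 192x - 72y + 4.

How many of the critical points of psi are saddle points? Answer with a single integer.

3

psi separates as a function of x plus a function of y, so ∇psi=0 decouples.
∂psi/∂x = -24(x - 4)(x - 2)(x + 1) = 0 at x ∈ {-1, 2, 4}; ∂psi/∂y = -6(y - 4)(y - 3) = 0 at y ∈ {3, 4}.
The Hessian is diagonal: diag(psi_xx, psi_yy). Second derivatives: psi_xx(-1)=-360, psi_xx(2)=144, psi_xx(4)=-240; psi_yy(3)=6, psi_yy(4)=-6.
Saddle points occur where the two diagonal entries have opposite signs: (-1, 3), (2, 4), (4, 3). Count: 3.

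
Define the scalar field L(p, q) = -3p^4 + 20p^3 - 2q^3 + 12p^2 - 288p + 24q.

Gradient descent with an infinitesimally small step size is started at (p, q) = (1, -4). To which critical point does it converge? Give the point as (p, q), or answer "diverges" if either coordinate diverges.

L is separable, so gradient descent decouples: p follows -∂L/∂p, q follows -∂L/∂q.
∂L/∂p = -12(p - 4)(p - 3)(p + 2); at p=1 this is -216, so p increases.
∂L/∂q = -6(q - 2)(q + 2); at q=-4 this is -72, so q increases.
p converges to its nearest critical value 3 (a local min of the p-part); q converges to -2. The iterate converges to (3, -2).

(3, -2)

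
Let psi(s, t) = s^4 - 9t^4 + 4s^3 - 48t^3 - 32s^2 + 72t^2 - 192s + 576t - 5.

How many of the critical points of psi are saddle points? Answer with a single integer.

psi separates as a function of s plus a function of t, so ∇psi=0 decouples.
∂psi/∂s = 4(s - 4)(s + 3)(s + 4) = 0 at s ∈ {-4, -3, 4}; ∂psi/∂t = -36(t - 2)(t + 2)(t + 4) = 0 at t ∈ {-4, -2, 2}.
The Hessian is diagonal: diag(psi_ss, psi_tt). Second derivatives: psi_ss(-4)=32, psi_ss(-3)=-28, psi_ss(4)=224; psi_tt(-4)=-432, psi_tt(-2)=288, psi_tt(2)=-864.
Saddle points occur where the two diagonal entries have opposite signs: (-4, -4), (-4, 2), (-3, -2), (4, -4), (4, 2). Count: 5.

5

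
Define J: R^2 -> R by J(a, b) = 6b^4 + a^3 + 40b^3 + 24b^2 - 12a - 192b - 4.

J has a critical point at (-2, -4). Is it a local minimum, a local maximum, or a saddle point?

The mixed partial ∂²J/∂a∂b is 0, so the Hessian at any point is diag(J_aa, J_bb) = diag(6a, 24(3b^2 + 10b + 2)).
At (-2, -4): H = diag(-12, 240).
The eigenvalues have opposite signs, so H is indefinite: a saddle point.

saddle point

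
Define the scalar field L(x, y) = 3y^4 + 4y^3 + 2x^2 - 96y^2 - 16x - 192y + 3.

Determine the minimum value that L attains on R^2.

-1309

L(x,y) separates as P(x) + Q(y) + 3, so its minimum is min P + min Q + 3.
P'(x) = 4x - 16 vanishes at x ∈ {4}; Q'(y) = 12(y - 4)(y + 1)(y + 4) vanishes at y ∈ {-4, -1, 4}.
Local minima of P (where P''>0): P(4)=-32. Local minima of Q: Q(-4)=-256, Q(4)=-1280.
So the global minimum of L is P(4) + Q(4) + 3 = -32 − 1280 + 3 = -1309, attained at (4, 4).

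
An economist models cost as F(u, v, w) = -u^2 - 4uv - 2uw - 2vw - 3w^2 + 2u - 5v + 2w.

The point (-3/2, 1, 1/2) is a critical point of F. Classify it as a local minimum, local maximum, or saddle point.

The Hessian is constant: H = [[-2, -4, -2], [-4, 0, -2], [-2, -2, -6]].
Leading principal minors: Δ₁ = -2, Δ₂ = -16, Δ₃ = 72.
The minors fit neither the all-positive nor the alternating-sign pattern, so H is indefinite: a saddle point.

saddle point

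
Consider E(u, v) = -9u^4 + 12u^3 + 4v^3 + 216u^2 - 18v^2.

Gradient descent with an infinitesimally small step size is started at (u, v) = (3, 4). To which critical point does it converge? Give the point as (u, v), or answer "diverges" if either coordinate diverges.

(0, 3)

E is separable, so gradient descent decouples: u follows -∂E/∂u, v follows -∂E/∂v.
∂E/∂u = -36u(u - 4)(u + 3); at u=3 this is 648, so u decreases.
∂E/∂v = 12v(v - 3); at v=4 this is 48, so v decreases.
u converges to its nearest critical value 0 (a local min of the u-part); v converges to 3. The iterate converges to (0, 3).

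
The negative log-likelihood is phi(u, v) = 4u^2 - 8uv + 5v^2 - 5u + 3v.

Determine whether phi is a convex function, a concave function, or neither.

phi is quadratic, so its Hessian is the constant matrix H = [[8, -8], [-8, 10]].
det(H) = 16, tr(H) = 18.
det(H) > 0 and tr(H) > 0, so H is positive definite everywhere: convex.

convex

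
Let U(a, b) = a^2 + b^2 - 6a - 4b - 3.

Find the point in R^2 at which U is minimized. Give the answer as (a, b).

U(a,b) separates as P(a) + Q(b) − 3, so its minimum is min P + min Q − 3.
P'(a) = 2a - 6 vanishes at a ∈ {3}; Q'(b) = 2b - 4 vanishes at b ∈ {2}.
Local minima of P (where P''>0): P(3)=-9. Local minima of Q: Q(2)=-4.
So the global minimum of U is P(3) + Q(2) − 3 = -9 − 4 − 3 = -16, attained at (3, 2).

(3, 2)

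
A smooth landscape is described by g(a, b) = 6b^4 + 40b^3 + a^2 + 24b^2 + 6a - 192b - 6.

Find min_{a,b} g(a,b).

g(a,b) separates as P(a) + Q(b) − 6, so its minimum is min P + min Q − 6.
P'(a) = 2a + 6 vanishes at a ∈ {-3}; Q'(b) = 24(b - 1)(b + 2)(b + 4) vanishes at b ∈ {-4, -2, 1}.
Local minima of P (where P''>0): P(-3)=-9. Local minima of Q: Q(-4)=128, Q(1)=-122.
So the global minimum of g is P(-3) + Q(1) − 6 = -9 − 122 − 6 = -137, attained at (-3, 1).

-137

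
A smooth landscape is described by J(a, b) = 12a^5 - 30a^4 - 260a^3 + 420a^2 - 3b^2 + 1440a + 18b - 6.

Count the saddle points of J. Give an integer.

J separates as a function of a plus a function of b, so ∇J=0 decouples.
∂J/∂a = 60(a - 4)(a - 2)(a + 1)(a + 3) = 0 at a ∈ {-3, -1, 2, 4}; ∂J/∂b = -6(b - 3) = 0 at b ∈ {3}.
The Hessian is diagonal: diag(J_aa, J_bb). Second derivatives: J_aa(-3)=-4200, J_aa(-1)=1800, J_aa(2)=-1800, J_aa(4)=4200; J_bb(3)=-6.
Saddle points occur where the two diagonal entries have opposite signs: (-1, 3), (4, 3). Count: 2.

2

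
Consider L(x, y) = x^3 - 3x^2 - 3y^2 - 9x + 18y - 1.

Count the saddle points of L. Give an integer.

L separates as a function of x plus a function of y, so ∇L=0 decouples.
∂L/∂x = 3(x - 3)(x + 1) = 0 at x ∈ {-1, 3}; ∂L/∂y = -6(y - 3) = 0 at y ∈ {3}.
The Hessian is diagonal: diag(L_xx, L_yy). Second derivatives: L_xx(-1)=-12, L_xx(3)=12; L_yy(3)=-6.
Saddle points occur where the two diagonal entries have opposite signs: (3, 3). Count: 1.

1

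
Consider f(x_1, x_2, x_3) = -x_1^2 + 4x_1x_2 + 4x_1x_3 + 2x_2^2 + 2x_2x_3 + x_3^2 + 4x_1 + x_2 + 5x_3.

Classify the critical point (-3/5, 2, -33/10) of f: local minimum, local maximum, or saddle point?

saddle point

The Hessian is constant: H = [[-2, 4, 4], [4, 4, 2], [4, 2, 2]].
Leading principal minors: Δ₁ = -2, Δ₂ = -24, Δ₃ = -40.
The minors fit neither the all-positive nor the alternating-sign pattern, so H is indefinite: a saddle point.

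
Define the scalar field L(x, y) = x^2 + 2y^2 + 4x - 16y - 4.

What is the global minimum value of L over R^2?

L(x,y) separates as P(x) + Q(y) − 4, so its minimum is min P + min Q − 4.
P'(x) = 2x + 4 vanishes at x ∈ {-2}; Q'(y) = 4y - 16 vanishes at y ∈ {4}.
Local minima of P (where P''>0): P(-2)=-4. Local minima of Q: Q(4)=-32.
So the global minimum of L is P(-2) + Q(4) − 4 = -4 − 32 − 4 = -40, attained at (-2, 4).

-40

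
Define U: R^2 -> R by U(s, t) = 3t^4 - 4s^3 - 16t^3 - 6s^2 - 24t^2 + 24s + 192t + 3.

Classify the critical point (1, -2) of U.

The mixed partial ∂²U/∂s∂t is 0, so the Hessian at any point is diag(U_ss, U_tt) = diag(-12(2s + 1), 12(3t^2 - 8t - 4)).
At (1, -2): H = diag(-36, 288).
The eigenvalues have opposite signs, so H is indefinite: a saddle point.

saddle point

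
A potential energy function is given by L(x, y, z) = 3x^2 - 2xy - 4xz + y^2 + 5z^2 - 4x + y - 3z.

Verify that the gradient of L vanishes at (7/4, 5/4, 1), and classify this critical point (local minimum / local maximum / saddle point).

∇L = (6x - 2y - 4z - 4, -2x + 2y + 1, -4x + 10z - 3); substituting (7/4, 5/4, 1) gives ∇L = (0, 0, 0), so (7/4, 5/4, 1) is indeed a critical point.
The Hessian is constant: H = [[6, -2, -4], [-2, 2, 0], [-4, 0, 10]].
Leading principal minors: Δ₁ = 6, Δ₂ = 8, Δ₃ = 48.
All leading minors are positive, so H is positive definite: a local minimum.

local minimum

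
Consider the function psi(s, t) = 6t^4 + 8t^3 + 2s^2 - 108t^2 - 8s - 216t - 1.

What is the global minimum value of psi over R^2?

-927

psi(s,t) separates as P(s) + Q(t) − 1, so its minimum is min P + min Q − 1.
P'(s) = 4s - 8 vanishes at s ∈ {2}; Q'(t) = 24(t - 3)(t + 1)(t + 3) vanishes at t ∈ {-3, -1, 3}.
Local minima of P (where P''>0): P(2)=-8. Local minima of Q: Q(-3)=-54, Q(3)=-918.
So the global minimum of psi is P(2) + Q(3) − 1 = -8 − 918 − 1 = -927, attained at (2, 3).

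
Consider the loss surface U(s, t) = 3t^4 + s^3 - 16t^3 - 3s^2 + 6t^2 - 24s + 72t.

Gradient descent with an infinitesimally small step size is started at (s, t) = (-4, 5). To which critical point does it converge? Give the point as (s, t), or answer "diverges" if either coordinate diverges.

diverges

U is separable, so gradient descent decouples: s follows -∂U/∂s, t follows -∂U/∂t.
∂U/∂s = 3(s - 4)(s + 2); at s=-4 this is 48, so s decreases.
∂U/∂t = 12(t - 3)(t - 2)(t + 1); at t=5 this is 432, so t decreases.
The s-coordinate has no critical point in that direction and runs off to infinity.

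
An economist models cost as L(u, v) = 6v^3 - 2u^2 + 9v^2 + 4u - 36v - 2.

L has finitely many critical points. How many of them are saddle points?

L separates as a function of u plus a function of v, so ∇L=0 decouples.
∂L/∂u = -4(u - 1) = 0 at u ∈ {1}; ∂L/∂v = 18(v - 1)(v + 2) = 0 at v ∈ {-2, 1}.
The Hessian is diagonal: diag(L_uu, L_vv). Second derivatives: L_uu(1)=-4; L_vv(-2)=-54, L_vv(1)=54.
Saddle points occur where the two diagonal entries have opposite signs: (1, 1). Count: 1.

1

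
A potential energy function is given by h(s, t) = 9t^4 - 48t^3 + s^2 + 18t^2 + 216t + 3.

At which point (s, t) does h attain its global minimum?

h(s,t) separates as P(s) + Q(t) + 3, so its minimum is min P + min Q + 3.
P'(s) = 2s vanishes at s ∈ {0}; Q'(t) = 36(t - 3)(t - 2)(t + 1) vanishes at t ∈ {-1, 2, 3}.
Local minima of P (where P''>0): P(0)=0. Local minima of Q: Q(-1)=-141, Q(3)=243.
So the global minimum of h is P(0) + Q(-1) + 3 = 0 − 141 + 3 = -138, attained at (0, -1).

(0, -1)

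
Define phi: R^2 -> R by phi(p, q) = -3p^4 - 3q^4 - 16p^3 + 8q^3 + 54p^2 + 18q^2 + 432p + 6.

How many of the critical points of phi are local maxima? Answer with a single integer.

phi separates as a function of p plus a function of q, so ∇phi=0 decouples.
∂phi/∂p = -12(p - 3)(p + 3)(p + 4) = 0 at p ∈ {-4, -3, 3}; ∂phi/∂q = -12q(q - 3)(q + 1) = 0 at q ∈ {-1, 0, 3}.
The Hessian is diagonal: diag(phi_pp, phi_qq). Second derivatives: phi_pp(-4)=-84, phi_pp(-3)=72, phi_pp(3)=-504; phi_qq(-1)=-48, phi_qq(0)=36, phi_qq(3)=-144.
Local maxima occur where both diagonal entries negative: (-4, -1), (-4, 3), (3, -1), (3, 3). Count: 4.

4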